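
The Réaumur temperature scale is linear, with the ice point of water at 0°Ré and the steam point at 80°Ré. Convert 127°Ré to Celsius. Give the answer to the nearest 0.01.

158.75°C

Linear interpolation between the fixed points: C = (127 - 0) × 100 / (80 - 0) = 158.7500°C.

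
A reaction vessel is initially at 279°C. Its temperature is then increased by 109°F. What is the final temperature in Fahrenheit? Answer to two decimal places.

643.20°F

The 109°F change is an interval, so only the factor 5/9 applies: +109 × 5/9 = +60.5556°C.
Final Celsius temperature: 279.0000 + 60.5556 = 339.5556°C.
In Fahrenheit: 339.5556 × 1.8 + 32 = 643.20°F.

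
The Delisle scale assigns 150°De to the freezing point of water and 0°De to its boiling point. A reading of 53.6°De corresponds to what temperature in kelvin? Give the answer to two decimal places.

337.42 K

Linear interpolation between the fixed points: C = (53.6 - 150) × 100 / (0 - 150) = 64.2667°C.
Then 64.2667 + 273.15 = 337.42 K.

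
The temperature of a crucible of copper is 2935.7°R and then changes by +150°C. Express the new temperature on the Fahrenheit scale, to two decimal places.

2746.03°F

Initial temperature in Celsius: (2935.7 - 491.67) × 5/9 = 1357.7944°C.
Final Celsius temperature: 1357.7944 + 150.0000 = 1507.7944°C.
In Fahrenheit: 1507.7944 × 1.8 + 32 = 2746.03°F.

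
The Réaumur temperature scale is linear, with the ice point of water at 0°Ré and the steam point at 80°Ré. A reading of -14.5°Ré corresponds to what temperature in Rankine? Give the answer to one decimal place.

Linear interpolation between the fixed points: C = (-14.5 - 0) × 100 / (80 - 0) = -18.1250°C.
Then -18.1250 × 1.8 + 491.67 = 459.0°R.

459.0°R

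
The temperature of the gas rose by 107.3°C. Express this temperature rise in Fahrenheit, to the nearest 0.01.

Only the scale ratio 1.8 matters for a change in temperature.
107.3 × 1.8 = 193.14.

193.14°F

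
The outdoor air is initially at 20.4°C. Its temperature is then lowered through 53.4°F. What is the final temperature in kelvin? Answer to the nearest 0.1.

The 53.4°F change is an interval, so only the factor 5/9 applies: -53.4 × 5/9 = -29.6667°C.
Final Celsius temperature: 20.4000 - 29.6667 = -9.2667°C.
In kelvin: -9.2667 + 273.15 = 263.9 K.

263.9 K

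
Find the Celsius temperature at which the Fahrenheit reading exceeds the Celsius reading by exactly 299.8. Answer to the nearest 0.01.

334.75°C

Let C be the Celsius reading. The Fahrenheit reading is F = 1.8·C + 32.
Require F - C = 299.8: (0.8)·C + 32 = 299.8.
C = (299.8 - 32) / (0.8) = 334.75.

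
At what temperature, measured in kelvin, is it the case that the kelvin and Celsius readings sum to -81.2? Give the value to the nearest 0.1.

96.0 K

Let K be the kelvin reading. The Celsius reading is C = 1·K - 273.15.
Require K + C = -81.2: (2)·K - 273.15 = -81.2.
K = (-81.2 + 273.15) / (2) = 96.0.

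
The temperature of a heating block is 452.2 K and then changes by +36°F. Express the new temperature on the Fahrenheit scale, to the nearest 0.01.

Initial temperature in Celsius: 452.2 - 273.15 = 179.0500°C.
The 36°F change is an interval, so only the factor 5/9 applies: +36 × 5/9 = +20.0000°C.
Final Celsius temperature: 179.0500 + 20.0000 = 199.0500°C.
In Fahrenheit: 199.0500 × 1.8 + 32 = 390.29°F.

390.29°F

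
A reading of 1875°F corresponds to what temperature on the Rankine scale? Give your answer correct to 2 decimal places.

In Celsius: (1875 - 32) × 5/9 = 1023.8889°C.
In Rankine: 1023.8889 × 1.8 + 491.67 = 2334.67°R.

2334.67°R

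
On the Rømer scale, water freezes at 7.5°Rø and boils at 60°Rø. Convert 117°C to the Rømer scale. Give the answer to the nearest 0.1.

Linearly onto the Rømer scale: 7.5 + (117.0000 / 100) × (60 - 7.5) = 68.9°Rø.

68.9°Rø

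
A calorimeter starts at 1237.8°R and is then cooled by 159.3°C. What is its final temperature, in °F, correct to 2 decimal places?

491.39°F

Initial temperature in Celsius: (1237.8 - 491.67) × 5/9 = 414.5167°C.
Final Celsius temperature: 414.5167 - 159.3000 = 255.2167°C.
In Fahrenheit: 255.2167 × 1.8 + 32 = 491.39°F.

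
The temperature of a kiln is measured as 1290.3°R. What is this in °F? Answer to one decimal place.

In Celsius: (1290.3 - 491.67) × 5/9 = 443.6833°C.
In Fahrenheit: 443.6833 × 1.8 + 32 = 830.6°F.

830.6°F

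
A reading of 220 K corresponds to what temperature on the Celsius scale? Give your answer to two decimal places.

In Celsius: 220 - 273.15 = -53.1500°C.

-53.15°C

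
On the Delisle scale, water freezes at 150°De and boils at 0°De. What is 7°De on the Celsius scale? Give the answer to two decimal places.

Linear interpolation between the fixed points: C = (7 - 150) × 100 / (0 - 150) = 95.3333°C.

95.33°C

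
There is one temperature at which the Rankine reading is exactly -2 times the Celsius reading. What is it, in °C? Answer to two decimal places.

Let C be the Celsius reading. The Rankine reading is R = 1.8·C + 491.67.
Require R = -2·C: 1.8·C + 491.67 = -2·C.
(3.8)·C = -491.67  ⇒  C = -129.39.

-129.39°C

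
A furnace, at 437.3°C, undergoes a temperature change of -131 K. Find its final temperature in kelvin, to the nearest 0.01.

579.45 K

The 131 K change is an interval; Kelvin and Celsius degrees are the same size, so ΔC = -131°C.
Final Celsius temperature: 437.3000 - 131.0000 = 306.3000°C.
In kelvin: 306.3000 + 273.15 = 579.45 K.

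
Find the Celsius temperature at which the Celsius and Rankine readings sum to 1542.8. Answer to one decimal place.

Let C be the Celsius reading. The Rankine reading is R = 1.8·C + 491.67.
Require C + R = 1542.8: (2.8)·C + 491.67 = 1542.8.
C = (1542.8 - 491.67) / (2.8) = 375.4.

375.4°C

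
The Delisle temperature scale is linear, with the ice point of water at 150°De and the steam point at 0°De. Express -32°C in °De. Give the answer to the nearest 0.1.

198.0°De

Linearly onto the Delisle scale: 150 + (-32.0000 / 100) × (0 - 150) = 198.0°De.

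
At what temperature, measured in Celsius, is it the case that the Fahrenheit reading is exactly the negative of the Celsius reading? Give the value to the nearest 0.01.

Let C be the Celsius reading. The Fahrenheit reading is F = 1.8·C + 32.
Require F = -1·C: 1.8·C + 32 = -1·C.
(2.8)·C = -32  ⇒  C = -11.43.

-11.43°C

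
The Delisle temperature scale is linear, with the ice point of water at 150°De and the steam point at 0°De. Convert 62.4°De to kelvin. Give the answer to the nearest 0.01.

331.55 K

Linear interpolation between the fixed points: C = (62.4 - 150) × 100 / (0 - 150) = 58.4000°C.
Then 58.4000 + 273.15 = 331.55 K.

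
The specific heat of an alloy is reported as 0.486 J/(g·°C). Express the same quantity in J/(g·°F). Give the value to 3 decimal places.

0.270 J/(g·°F)

The quantity depends on a temperature interval, so only the ratio of degree sizes applies; the offset between the scales is irrelevant.
A change of 1°F is a change of 5/9°C, so per °F the value is 0.486 × 5/9 = 0.270.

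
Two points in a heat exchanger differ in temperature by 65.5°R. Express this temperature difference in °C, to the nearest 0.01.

36.39°C

Only the scale ratio 5/9 matters for a change in temperature.
65.5 × 5/9 = 36.39.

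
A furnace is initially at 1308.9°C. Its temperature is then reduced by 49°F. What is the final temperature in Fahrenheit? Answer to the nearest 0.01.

2339.02°F

The 49°F change is an interval, so only the factor 5/9 applies: -49 × 5/9 = -27.2222°C.
Final Celsius temperature: 1308.9000 - 27.2222 = 1281.6778°C.
In Fahrenheit: 1281.6778 × 1.8 + 32 = 2339.02°F.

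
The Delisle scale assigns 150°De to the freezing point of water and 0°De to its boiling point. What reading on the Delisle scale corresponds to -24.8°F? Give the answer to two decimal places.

First in Celsius: (-24.8 - 32) × 5/9 = -31.5556°C.
Linearly onto the Delisle scale: 150 + (-31.5556 / 100) × (0 - 150) = 197.33°De.

197.33°De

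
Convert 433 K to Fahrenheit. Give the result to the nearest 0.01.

In Celsius: 433 - 273.15 = 159.8500°C.
In Fahrenheit: 159.8500 × 1.8 + 32 = 319.73°F.

319.73°F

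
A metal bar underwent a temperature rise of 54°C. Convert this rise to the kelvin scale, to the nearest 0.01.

Celsius and kelvin degrees are the same size, so the interval is unchanged: 54.00.

54.00 K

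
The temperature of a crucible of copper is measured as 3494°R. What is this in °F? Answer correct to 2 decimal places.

3034.33°F

In Celsius: (3494 - 491.67) × 5/9 = 1667.9611°C.
In Fahrenheit: 1667.9611 × 1.8 + 32 = 3034.33°F.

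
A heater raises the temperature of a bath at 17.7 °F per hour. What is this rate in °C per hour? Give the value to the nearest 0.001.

Since only a temperature interval is involved, the additive offset between the scales drops out.
A change of 1°F is a change of 5/9°C, so 17.7 × 5/9 = 9.833.

9.833 °C/hour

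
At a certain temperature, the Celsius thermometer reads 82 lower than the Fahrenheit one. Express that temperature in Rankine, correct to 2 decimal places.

604.17°R

Let x be the Fahrenheit reading; then the Celsius reading is 5/9·x - 17.7778.
(5/9·x - 17.7778) - x = -82  ⇒  (-4/9)·x = -64.2222  ⇒  x = 144.5000°F.
In Celsius: (144.5 - 32) × 5/9 = 62.5000°C.
In Rankine: 62.5000 × 1.8 + 491.67 = 604.17°R.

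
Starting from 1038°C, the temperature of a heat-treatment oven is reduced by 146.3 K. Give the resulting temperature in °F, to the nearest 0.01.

The 146.3 K change is an interval; Kelvin and Celsius degrees are the same size, so ΔC = -146.3°C.
Final Celsius temperature: 1038.0000 - 146.3000 = 891.7000°C.
In Fahrenheit: 891.7000 × 1.8 + 32 = 1637.06°F.

1637.06°F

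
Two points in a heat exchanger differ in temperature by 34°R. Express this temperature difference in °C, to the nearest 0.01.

Only the scale ratio 5/9 matters for a change in temperature.
34 × 5/9 = 18.89.

18.89°C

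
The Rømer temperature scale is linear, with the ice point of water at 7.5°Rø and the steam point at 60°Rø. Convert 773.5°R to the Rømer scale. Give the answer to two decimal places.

First in Celsius: (773.5 - 491.67) × 5/9 = 156.5722°C.
Linearly onto the Rømer scale: 7.5 + (156.5722 / 100) × (60 - 7.5) = 89.70°Rø.

89.70°Rø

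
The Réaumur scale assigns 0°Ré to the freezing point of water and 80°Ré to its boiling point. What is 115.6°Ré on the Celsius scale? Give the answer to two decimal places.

Linear interpolation between the fixed points: C = (115.6 - 0) × 100 / (80 - 0) = 144.5000°C.

144.50°C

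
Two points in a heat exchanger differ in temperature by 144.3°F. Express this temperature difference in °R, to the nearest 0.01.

Fahrenheit and Rankine degrees are the same size, so the interval is unchanged: 144.30.

144.30°R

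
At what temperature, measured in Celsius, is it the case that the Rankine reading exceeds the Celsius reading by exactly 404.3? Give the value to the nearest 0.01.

-109.21°C

Let C be the Celsius reading. The Rankine reading is R = 1.8·C + 491.67.
Require R - C = 404.3: (0.8)·C + 491.67 = 404.3.
C = (404.3 - 491.67) / (0.8) = -109.21.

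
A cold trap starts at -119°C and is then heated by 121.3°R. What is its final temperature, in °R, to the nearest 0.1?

The 121.3°R change is an interval, so only the factor 5/9 applies: +121.3 × 5/9 = +67.3889°C.
Final Celsius temperature: -119.0000 + 67.3889 = -51.6111°C.
In Rankine: -51.6111 × 1.8 + 491.67 = 398.8°R.

398.8°R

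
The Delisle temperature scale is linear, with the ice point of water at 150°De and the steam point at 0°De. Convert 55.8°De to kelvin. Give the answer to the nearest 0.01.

335.95 K

Linear interpolation between the fixed points: C = (55.8 - 150) × 100 / (0 - 150) = 62.8000°C.
Then 62.8000 + 273.15 = 335.95 K.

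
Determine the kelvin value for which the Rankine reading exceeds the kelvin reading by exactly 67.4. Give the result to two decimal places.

84.25 K

Let K be the kelvin reading. The Rankine reading is R = 1.8·K.
Require R - K = 67.4: (0.8)·K = 67.4.
K = (67.4) / (0.8) = 84.25.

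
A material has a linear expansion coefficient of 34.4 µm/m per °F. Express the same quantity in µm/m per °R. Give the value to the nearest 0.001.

The quantity depends on a temperature interval, so only the ratio of degree sizes applies; the offset between the scales is irrelevant.
A change of 1°R is a change of 1°F, so per °R the value is 34.4 × 1 = 34.400.

34.400 µm/m per °R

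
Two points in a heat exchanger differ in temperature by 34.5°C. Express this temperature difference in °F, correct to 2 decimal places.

62.10°F

Only the scale ratio 1.8 matters for a change in temperature.
34.5 × 1.8 = 62.10.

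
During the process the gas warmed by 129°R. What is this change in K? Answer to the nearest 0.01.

71.67 K

Only the scale ratio 5/9 matters for a change in temperature.
129 × 5/9 = 71.67.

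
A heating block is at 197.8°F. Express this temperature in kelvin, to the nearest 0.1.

365.3 K

In Celsius: (197.8 - 32) × 5/9 = 92.1111°C.
In kelvin: 92.1111 + 273.15 = 365.3 K.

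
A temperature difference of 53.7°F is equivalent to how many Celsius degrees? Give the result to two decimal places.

An interval of 1°F corresponds to 5/9°C.
53.7 × 5/9 = 29.83.

29.83°C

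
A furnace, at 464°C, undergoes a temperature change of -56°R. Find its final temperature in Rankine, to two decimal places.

The 56°R change is an interval, so only the factor 5/9 applies: -56 × 5/9 = -31.1111°C.
Final Celsius temperature: 464.0000 - 31.1111 = 432.8889°C.
In Rankine: 432.8889 × 1.8 + 491.67 = 1270.87°R.

1270.87°R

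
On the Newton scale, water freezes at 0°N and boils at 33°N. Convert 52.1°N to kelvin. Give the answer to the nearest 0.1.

Linear interpolation between the fixed points: C = (52.1 - 0) × 100 / (33 - 0) = 157.8788°C.
Then 157.8788 + 273.15 = 431.0 K.

431.0 K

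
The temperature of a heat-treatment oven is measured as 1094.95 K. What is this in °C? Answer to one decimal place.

In Celsius: 1094.95 - 273.15 = 821.8000°C.

821.8°C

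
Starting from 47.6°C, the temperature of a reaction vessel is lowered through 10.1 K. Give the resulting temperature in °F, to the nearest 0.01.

The 10.1 K change is an interval; Kelvin and Celsius degrees are the same size, so ΔC = -10.1°C.
Final Celsius temperature: 47.6000 - 10.1000 = 37.5000°C.
In Fahrenheit: 37.5000 × 1.8 + 32 = 99.50°F.

99.50°F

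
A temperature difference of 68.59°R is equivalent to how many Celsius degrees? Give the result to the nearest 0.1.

38.1°C

For a temperature interval the offset drops out; only the factor 5/9 applies.
68.59 × 5/9 = 38.1.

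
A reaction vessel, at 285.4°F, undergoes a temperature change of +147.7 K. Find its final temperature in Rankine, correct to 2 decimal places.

Initial temperature in Celsius: (285.4 - 32) × 5/9 = 140.7778°C.
The 147.7 K change is an interval; Kelvin and Celsius degrees are the same size, so ΔC = +147.7°C.
Final Celsius temperature: 140.7778 + 147.7000 = 288.4778°C.
In Rankine: 288.4778 × 1.8 + 491.67 = 1010.93°R.

1010.93°R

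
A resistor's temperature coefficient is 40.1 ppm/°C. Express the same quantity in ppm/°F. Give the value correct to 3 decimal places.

Since only a temperature interval is involved, the additive offset between the scales drops out.
A change of 1°F is a change of 5/9°C, so per °F the value is 40.1 × 5/9 = 22.278.

22.278 ppm/°F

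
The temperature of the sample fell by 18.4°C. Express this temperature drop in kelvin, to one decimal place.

18.4 K

Celsius and kelvin degrees are the same size, so the interval is unchanged: 18.4.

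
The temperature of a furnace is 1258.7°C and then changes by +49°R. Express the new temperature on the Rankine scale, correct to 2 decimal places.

2806.33°R

The 49°R change is an interval, so only the factor 5/9 applies: +49 × 5/9 = +27.2222°C.
Final Celsius temperature: 1258.7000 + 27.2222 = 1285.9222°C.
In Rankine: 1285.9222 × 1.8 + 491.67 = 2806.33°R.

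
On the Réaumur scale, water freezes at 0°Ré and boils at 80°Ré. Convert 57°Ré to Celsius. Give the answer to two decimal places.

71.25°C

Linear interpolation between the fixed points: C = (57 - 0) × 100 / (80 - 0) = 71.2500°C.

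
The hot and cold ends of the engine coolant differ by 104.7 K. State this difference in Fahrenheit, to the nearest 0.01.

Only the scale ratio 1.8 matters for a change in temperature.
104.7 × 1.8 = 188.46.

188.46°F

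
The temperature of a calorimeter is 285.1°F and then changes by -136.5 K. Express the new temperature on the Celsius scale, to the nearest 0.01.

Initial temperature in Celsius: (285.1 - 32) × 5/9 = 140.6111°C.
The 136.5 K change is an interval; Kelvin and Celsius degrees are the same size, so ΔC = -136.5°C.
Final Celsius temperature: 140.6111 - 136.5000 = 4.1111°C.

4.11°C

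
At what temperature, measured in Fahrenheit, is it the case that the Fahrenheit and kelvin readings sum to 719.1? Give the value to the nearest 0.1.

298.1°F

Let F be the Fahrenheit reading. The kelvin reading is K = 5/9·F + 255.372.
Require F + K = 719.1: (14/9)·F + 255.372 = 719.1.
F = (719.1 - 255.372) / (14/9) = 298.1.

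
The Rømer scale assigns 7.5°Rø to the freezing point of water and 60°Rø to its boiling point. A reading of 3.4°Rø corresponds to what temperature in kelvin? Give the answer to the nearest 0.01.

265.34 K

Linear interpolation between the fixed points: C = (3.4 - 7.5) × 100 / (60 - 7.5) = -7.8095°C.
Then -7.8095 + 273.15 = 265.34 K.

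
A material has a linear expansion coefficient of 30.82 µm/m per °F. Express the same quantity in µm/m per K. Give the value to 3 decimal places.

The quantity depends on a temperature interval, so only the ratio of degree sizes applies; the offset between the scales is irrelevant.
A change of 1 K is a change of 1.8°F, so per K the value is 30.82 × 1.8 = 55.476.

55.476 µm/m per K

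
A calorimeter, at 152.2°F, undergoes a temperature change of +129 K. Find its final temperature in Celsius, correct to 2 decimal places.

Initial temperature in Celsius: (152.2 - 32) × 5/9 = 66.7778°C.
The 129 K change is an interval; Kelvin and Celsius degrees are the same size, so ΔC = +129°C.
Final Celsius temperature: 66.7778 + 129.0000 = 195.7778°C.

195.78°C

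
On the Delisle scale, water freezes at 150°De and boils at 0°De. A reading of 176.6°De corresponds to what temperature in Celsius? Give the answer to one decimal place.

Linear interpolation between the fixed points: C = (176.6 - 150) × 100 / (0 - 150) = -17.7333°C.

-17.7°C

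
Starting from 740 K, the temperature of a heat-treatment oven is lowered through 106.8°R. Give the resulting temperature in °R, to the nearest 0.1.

Initial temperature in Celsius: 740 - 273.15 = 466.8500°C.
The 106.8°R change is an interval, so only the factor 5/9 applies: -106.8 × 5/9 = -59.3333°C.
Final Celsius temperature: 466.8500 - 59.3333 = 407.5167°C.
In Rankine: 407.5167 × 1.8 + 491.67 = 1225.2°R.

1225.2°R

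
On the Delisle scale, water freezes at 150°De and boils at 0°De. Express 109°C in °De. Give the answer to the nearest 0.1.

Linearly onto the Delisle scale: 150 + (109.0000 / 100) × (0 - 150) = -13.5°De.

-13.5°De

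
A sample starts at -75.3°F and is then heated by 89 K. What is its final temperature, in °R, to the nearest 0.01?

Initial temperature in Celsius: (-75.3 - 32) × 5/9 = -59.6111°C.
The 89 K change is an interval; Kelvin and Celsius degrees are the same size, so ΔC = +89°C.
Final Celsius temperature: -59.6111 + 89.0000 = 29.3889°C.
In Rankine: 29.3889 × 1.8 + 491.67 = 544.57°R.

544.57°R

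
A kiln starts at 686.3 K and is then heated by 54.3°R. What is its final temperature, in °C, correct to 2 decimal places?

Initial temperature in Celsius: 686.3 - 273.15 = 413.1500°C.
The 54.3°R change is an interval, so only the factor 5/9 applies: +54.3 × 5/9 = +30.1667°C.
Final Celsius temperature: 413.1500 + 30.1667 = 443.3167°C.

443.32°C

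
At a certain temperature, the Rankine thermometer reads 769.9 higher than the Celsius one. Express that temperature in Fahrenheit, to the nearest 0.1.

Let x be the Celsius reading; then the Rankine reading is 1.8·x + 491.67.
(1.8·x + 491.67) - x = 769.9  ⇒  (0.8)·x = 278.23  ⇒  x = 347.7875°C.
In Fahrenheit: 347.7875 × 1.8 + 32 = 658.0°F.

658.0°F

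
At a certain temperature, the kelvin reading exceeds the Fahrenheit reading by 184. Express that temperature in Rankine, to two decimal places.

620.26°R

Let x be the Fahrenheit reading; then the kelvin reading is 5/9·x + 255.372.
(5/9·x + 255.372) - x = 184  ⇒  (-4/9)·x = -71.3722  ⇒  x = 160.5875°F.
In Celsius: (160.5875 - 32) × 5/9 = 71.4375°C.
In Rankine: 71.4375 × 1.8 + 491.67 = 620.26°R.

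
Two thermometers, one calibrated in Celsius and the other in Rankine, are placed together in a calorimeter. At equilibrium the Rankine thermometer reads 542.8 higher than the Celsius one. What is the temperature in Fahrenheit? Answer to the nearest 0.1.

147.0°F

Let x be the Celsius reading; then the Rankine reading is 1.8·x + 491.67.
(1.8·x + 491.67) - x = 542.8  ⇒  (0.8)·x = 51.13  ⇒  x = 63.9125°C.
In Fahrenheit: 63.9125 × 1.8 + 32 = 147.0°F.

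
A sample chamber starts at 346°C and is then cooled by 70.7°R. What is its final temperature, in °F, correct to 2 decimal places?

584.10°F

The 70.7°R change is an interval, so only the factor 5/9 applies: -70.7 × 5/9 = -39.2778°C.
Final Celsius temperature: 346.0000 - 39.2778 = 306.7222°C.
In Fahrenheit: 306.7222 × 1.8 + 32 = 584.10°F.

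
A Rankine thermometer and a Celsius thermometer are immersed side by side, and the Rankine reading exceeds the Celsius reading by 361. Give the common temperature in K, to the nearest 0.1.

109.8 K

Let x be the Rankine reading; then the Celsius reading is 5/9·x - 273.15.
(5/9·x - 273.15) - x = -361  ⇒  (-4/9)·x = -87.85  ⇒  x = 197.6625°R.
In Celsius: (197.6625 - 491.67) × 5/9 = -163.3375°C.
In kelvin: -163.3375 + 273.15 = 109.8 K.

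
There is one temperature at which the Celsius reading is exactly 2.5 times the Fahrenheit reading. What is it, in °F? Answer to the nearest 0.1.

-9.1°F

Let F be the Fahrenheit reading. The Celsius reading is C = 5/9·F - 17.7778.
Require C = 2.5·F: 5/9·F - 17.7778 = 2.5·F.
(-35/18)·F = 17.7778  ⇒  F = -9.1.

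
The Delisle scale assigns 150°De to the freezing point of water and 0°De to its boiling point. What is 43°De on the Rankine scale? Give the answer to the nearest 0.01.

620.07°R

Linear interpolation between the fixed points: C = (43 - 150) × 100 / (0 - 150) = 71.3333°C.
Then 71.3333 × 1.8 + 491.67 = 620.07°R.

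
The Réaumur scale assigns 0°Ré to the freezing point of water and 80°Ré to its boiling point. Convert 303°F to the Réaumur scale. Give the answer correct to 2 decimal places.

120.44°Ré

First in Celsius: (303 - 32) × 5/9 = 150.5556°C.
Linearly onto the Réaumur scale: 0 + (150.5556 / 100) × (80 - 0) = 120.44°Ré.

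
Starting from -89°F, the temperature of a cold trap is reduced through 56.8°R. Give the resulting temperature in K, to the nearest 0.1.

Initial temperature in Celsius: (-89 - 32) × 5/9 = -67.2222°C.
The 56.8°R change is an interval, so only the factor 5/9 applies: -56.8 × 5/9 = -31.5556°C.
Final Celsius temperature: -67.2222 - 31.5556 = -98.7778°C.
In kelvin: -98.7778 + 273.15 = 174.4 K.

174.4 K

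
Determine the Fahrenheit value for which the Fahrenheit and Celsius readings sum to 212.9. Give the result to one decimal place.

148.3°F

Let F be the Fahrenheit reading. The Celsius reading is C = 5/9·F - 17.7778.
Require F + C = 212.9: (14/9)·F - 17.7778 = 212.9.
F = (212.9 + 17.7778) / (14/9) = 148.3.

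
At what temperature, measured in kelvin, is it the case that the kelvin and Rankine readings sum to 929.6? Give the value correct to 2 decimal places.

332.00 K

Let K be the kelvin reading. The Rankine reading is R = 1.8·K.
Require K + R = 929.6: (2.8)·K = 929.6.
K = (929.6) / (2.8) = 332.00.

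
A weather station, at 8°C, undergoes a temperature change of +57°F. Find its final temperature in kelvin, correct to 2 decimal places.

The 57°F change is an interval, so only the factor 5/9 applies: +57 × 5/9 = +31.6667°C.
Final Celsius temperature: 8.0000 + 31.6667 = 39.6667°C.
In kelvin: 39.6667 + 273.15 = 312.82 K.

312.82 K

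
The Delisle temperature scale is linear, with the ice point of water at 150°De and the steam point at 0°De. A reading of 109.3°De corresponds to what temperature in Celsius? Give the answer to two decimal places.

27.13°C

Linear interpolation between the fixed points: C = (109.3 - 150) × 100 / (0 - 150) = 27.1333°C.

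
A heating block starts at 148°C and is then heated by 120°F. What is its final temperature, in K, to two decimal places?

487.82 K

The 120°F change is an interval, so only the factor 5/9 applies: +120 × 5/9 = +66.6667°C.
Final Celsius temperature: 148.0000 + 66.6667 = 214.6667°C.
In kelvin: 214.6667 + 273.15 = 487.82 K.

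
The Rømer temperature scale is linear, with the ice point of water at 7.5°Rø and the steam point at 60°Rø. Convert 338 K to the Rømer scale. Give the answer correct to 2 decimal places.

First in Celsius: 338 - 273.15 = 64.8500°C.
Linearly onto the Rømer scale: 7.5 + (64.8500 / 100) × (60 - 7.5) = 41.55°Rø.

41.55°Rø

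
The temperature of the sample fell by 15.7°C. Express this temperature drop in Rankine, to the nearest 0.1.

28.3°R

Only the scale ratio 1.8 matters for a change in temperature.
15.7 × 1.8 = 28.3.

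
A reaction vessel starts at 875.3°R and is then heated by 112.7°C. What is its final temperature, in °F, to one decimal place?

Initial temperature in Celsius: (875.3 - 491.67) × 5/9 = 213.1278°C.
Final Celsius temperature: 213.1278 + 112.7000 = 325.8278°C.
In Fahrenheit: 325.8278 × 1.8 + 32 = 618.5°F.

618.5°F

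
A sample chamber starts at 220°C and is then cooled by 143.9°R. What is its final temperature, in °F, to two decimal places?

284.10°F

The 143.9°R change is an interval, so only the factor 5/9 applies: -143.9 × 5/9 = -79.9444°C.
Final Celsius temperature: 220.0000 - 79.9444 = 140.0556°C.
In Fahrenheit: 140.0556 × 1.8 + 32 = 284.10°F.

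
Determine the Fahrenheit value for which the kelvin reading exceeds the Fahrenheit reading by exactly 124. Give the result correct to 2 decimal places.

Let F be the Fahrenheit reading. The kelvin reading is K = 5/9·F + 255.372.
Require K - F = 124: (-4/9)·F + 255.372 = 124.
F = (124 - 255.372) / (-4/9) = 295.59.

295.59°F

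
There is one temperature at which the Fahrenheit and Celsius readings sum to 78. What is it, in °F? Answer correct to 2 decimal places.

61.57°F

Let F be the Fahrenheit reading. The Celsius reading is C = 5/9·F - 17.7778.
Require F + C = 78: (14/9)·F - 17.7778 = 78.
F = (78 + 17.7778) / (14/9) = 61.57.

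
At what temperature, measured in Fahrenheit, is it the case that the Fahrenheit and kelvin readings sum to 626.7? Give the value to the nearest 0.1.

Let F be the Fahrenheit reading. The kelvin reading is K = 5/9·F + 255.372.
Require F + K = 626.7: (14/9)·F + 255.372 = 626.7.
F = (626.7 - 255.372) / (14/9) = 238.7.

238.7°F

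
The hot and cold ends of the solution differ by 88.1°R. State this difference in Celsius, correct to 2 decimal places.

Only the scale ratio 5/9 matters for a change in temperature.
88.1 × 5/9 = 48.94.

48.94°C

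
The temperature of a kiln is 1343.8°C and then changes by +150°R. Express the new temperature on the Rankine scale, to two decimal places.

The 150°R change is an interval, so only the factor 5/9 applies: +150 × 5/9 = +83.3333°C.
Final Celsius temperature: 1343.8000 + 83.3333 = 1427.1333°C.
In Rankine: 1427.1333 × 1.8 + 491.67 = 3060.51°R.

3060.51°R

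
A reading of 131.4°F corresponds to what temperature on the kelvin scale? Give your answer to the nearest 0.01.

328.37 K

In Celsius: (131.4 - 32) × 5/9 = 55.2222°C.
In kelvin: 55.2222 + 273.15 = 328.37 K.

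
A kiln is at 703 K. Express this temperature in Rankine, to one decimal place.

In Celsius: 703 - 273.15 = 429.8500°C.
In Rankine: 429.8500 × 1.8 + 491.67 = 1265.4°R.

1265.4°R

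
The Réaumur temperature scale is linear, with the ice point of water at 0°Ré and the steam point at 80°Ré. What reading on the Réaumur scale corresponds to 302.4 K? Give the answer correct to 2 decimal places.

First in Celsius: 302.4 - 273.15 = 29.2500°C.
Linearly onto the Réaumur scale: 0 + (29.2500 / 100) × (80 - 0) = 23.40°Ré.

23.40°Ré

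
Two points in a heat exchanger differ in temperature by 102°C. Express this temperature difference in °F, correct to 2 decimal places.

Only the scale ratio 1.8 matters for a change in temperature.
102 × 1.8 = 183.60.

183.60°F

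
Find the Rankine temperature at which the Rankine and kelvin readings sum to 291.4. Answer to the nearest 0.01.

187.33°R

Let R be the Rankine reading. The kelvin reading is K = 5/9·R.
Require R + K = 291.4: (14/9)·R = 291.4.
R = (291.4) / (14/9) = 187.33.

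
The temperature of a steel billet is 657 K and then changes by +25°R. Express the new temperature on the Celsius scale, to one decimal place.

Initial temperature in Celsius: 657 - 273.15 = 383.8500°C.
The 25°R change is an interval, so only the factor 5/9 applies: +25 × 5/9 = +13.8889°C.
Final Celsius temperature: 383.8500 + 13.8889 = 397.7389°C.

397.7°C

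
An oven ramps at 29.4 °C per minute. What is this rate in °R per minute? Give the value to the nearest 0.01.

52.92 °R/minute

The quantity depends on a temperature interval, so only the ratio of degree sizes applies; the offset between the scales is irrelevant.
A change of 1°C is a change of 1.8°R, so 29.4 × 1.8 = 52.92.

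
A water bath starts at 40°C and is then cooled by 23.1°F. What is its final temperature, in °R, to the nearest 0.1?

The 23.1°F change is an interval, so only the factor 5/9 applies: -23.1 × 5/9 = -12.8333°C.
Final Celsius temperature: 40.0000 - 12.8333 = 27.1667°C.
In Rankine: 27.1667 × 1.8 + 491.67 = 540.6°R.

540.6°R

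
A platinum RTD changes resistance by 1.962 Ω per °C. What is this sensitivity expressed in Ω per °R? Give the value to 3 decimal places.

1.090 Ω per °R

The quantity depends on a temperature interval, so only the ratio of degree sizes applies; the offset between the scales is irrelevant.
A change of 1°R is a change of 5/9°C, so per °R the value is 1.962 × 5/9 = 1.090.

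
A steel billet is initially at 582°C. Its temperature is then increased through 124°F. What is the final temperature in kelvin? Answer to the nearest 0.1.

The 124°F change is an interval, so only the factor 5/9 applies: +124 × 5/9 = +68.8889°C.
Final Celsius temperature: 582.0000 + 68.8889 = 650.8889°C.
In kelvin: 650.8889 + 273.15 = 924.0 K.

924.0 K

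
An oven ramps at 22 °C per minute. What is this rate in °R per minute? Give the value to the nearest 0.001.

Since only a temperature interval is involved, the additive offset between the scales drops out.
A change of 1°C is a change of 1.8°R, so 22 × 1.8 = 39.600.

39.600 °R/minute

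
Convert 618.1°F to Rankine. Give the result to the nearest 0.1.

1077.8°R

In Celsius: (618.1 - 32) × 5/9 = 325.6111°C.
In Rankine: 325.6111 × 1.8 + 491.67 = 1077.8°R.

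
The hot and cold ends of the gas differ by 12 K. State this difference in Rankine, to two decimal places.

Only the scale ratio 1.8 matters for a change in temperature.
12 × 1.8 = 21.60.

21.60°R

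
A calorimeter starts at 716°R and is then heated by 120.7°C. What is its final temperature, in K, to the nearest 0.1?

Initial temperature in Celsius: (716 - 491.67) × 5/9 = 124.6278°C.
Final Celsius temperature: 124.6278 + 120.7000 = 245.3278°C.
In kelvin: 245.3278 + 273.15 = 518.5 K.

518.5 K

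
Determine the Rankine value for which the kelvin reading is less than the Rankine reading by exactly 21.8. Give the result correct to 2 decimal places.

49.05°R

Let R be the Rankine reading. The kelvin reading is K = 5/9·R.
Require K - R = -21.8: (-4/9)·R = -21.8.
R = (-21.8) / (-4/9) = 49.05.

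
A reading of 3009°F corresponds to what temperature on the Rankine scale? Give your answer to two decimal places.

3468.67°R

In Celsius: (3009 - 32) × 5/9 = 1653.8889°C.
In Rankine: 1653.8889 × 1.8 + 491.67 = 3468.67°R.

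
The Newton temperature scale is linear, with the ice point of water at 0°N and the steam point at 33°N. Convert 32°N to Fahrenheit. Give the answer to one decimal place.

Linear interpolation between the fixed points: C = (32 - 0) × 100 / (33 - 0) = 96.9697°C.
Then 96.9697 × 1.8 + 32 = 206.5°F.

206.5°F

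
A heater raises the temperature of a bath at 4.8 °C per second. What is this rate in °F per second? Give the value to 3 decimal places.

The quantity depends on a temperature interval, so only the ratio of degree sizes applies; the offset between the scales is irrelevant.
A change of 1°C is a change of 1.8°F, so 4.8 × 1.8 = 8.640.

8.640 °F/second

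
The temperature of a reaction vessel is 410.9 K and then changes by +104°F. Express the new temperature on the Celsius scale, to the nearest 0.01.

Initial temperature in Celsius: 410.9 - 273.15 = 137.7500°C.
The 104°F change is an interval, so only the factor 5/9 applies: +104 × 5/9 = +57.7778°C.
Final Celsius temperature: 137.7500 + 57.7778 = 195.5278°C.

195.53°C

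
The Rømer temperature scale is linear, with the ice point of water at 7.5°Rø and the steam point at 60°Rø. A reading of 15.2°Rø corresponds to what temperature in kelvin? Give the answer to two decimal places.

Linear interpolation between the fixed points: C = (15.2 - 7.5) × 100 / (60 - 7.5) = 14.6667°C.
Then 14.6667 + 273.15 = 287.82 K.

287.82 K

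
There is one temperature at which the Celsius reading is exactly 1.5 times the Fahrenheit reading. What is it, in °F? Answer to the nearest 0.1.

-18.8°F

Let F be the Fahrenheit reading. The Celsius reading is C = 5/9·F - 17.7778.
Require C = 1.5·F: 5/9·F - 17.7778 = 1.5·F.
(-17/18)·F = 17.7778  ⇒  F = -18.8.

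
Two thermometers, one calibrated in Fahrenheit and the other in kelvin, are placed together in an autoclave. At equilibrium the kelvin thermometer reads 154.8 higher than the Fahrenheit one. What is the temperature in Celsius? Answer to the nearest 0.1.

107.9°C

Let x be the Fahrenheit reading; then the kelvin reading is 5/9·x + 255.372.
(5/9·x + 255.372) - x = 154.8  ⇒  (-4/9)·x = -100.572  ⇒  x = 226.2875°F.
In Celsius: (226.2875 - 32) × 5/9 = 107.9°C.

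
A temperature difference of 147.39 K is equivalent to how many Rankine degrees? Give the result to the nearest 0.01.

265.30°R

An interval of 1 K corresponds to 1.8°R.
147.39 × 1.8 = 265.30.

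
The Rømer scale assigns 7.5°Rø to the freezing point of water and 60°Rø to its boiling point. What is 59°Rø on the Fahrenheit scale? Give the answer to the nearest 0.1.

Linear interpolation between the fixed points: C = (59 - 7.5) × 100 / (60 - 7.5) = 98.0952°C.
Then 98.0952 × 1.8 + 32 = 208.6°F.

208.6°F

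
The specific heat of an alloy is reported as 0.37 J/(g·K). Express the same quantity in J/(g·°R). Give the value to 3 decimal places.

0.206 J/(g·°R)

The quantity depends on a temperature interval, so only the ratio of degree sizes applies; the offset between the scales is irrelevant.
A change of 1°R is a change of 5/9 K, so per °R the value is 0.37 × 5/9 = 0.206.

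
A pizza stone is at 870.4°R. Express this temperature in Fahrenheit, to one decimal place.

410.7°F

In Celsius: (870.4 - 491.67) × 5/9 = 210.4056°C.
In Fahrenheit: 210.4056 × 1.8 + 32 = 410.7°F.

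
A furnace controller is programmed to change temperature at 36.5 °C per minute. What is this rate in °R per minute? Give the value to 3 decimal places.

65.700 °R/minute

The quantity depends on a temperature interval, so only the ratio of degree sizes applies; the offset between the scales is irrelevant.
A change of 1°C is a change of 1.8°R, so 36.5 × 1.8 = 65.700.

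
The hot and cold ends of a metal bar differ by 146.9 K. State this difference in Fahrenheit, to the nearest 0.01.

264.42°F

Only the scale ratio 1.8 matters for a change in temperature.
146.9 × 1.8 = 264.42.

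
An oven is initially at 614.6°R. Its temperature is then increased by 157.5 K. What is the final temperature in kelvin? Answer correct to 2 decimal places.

498.94 K

Initial temperature in Celsius: (614.6 - 491.67) × 5/9 = 68.2944°C.
The 157.5 K change is an interval; Kelvin and Celsius degrees are the same size, so ΔC = +157.5°C.
Final Celsius temperature: 68.2944 + 157.5000 = 225.7944°C.
In kelvin: 225.7944 + 273.15 = 498.94 K.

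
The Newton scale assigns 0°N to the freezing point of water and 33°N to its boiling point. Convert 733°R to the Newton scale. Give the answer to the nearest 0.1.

44.2°N

First in Celsius: (733 - 491.67) × 5/9 = 134.0722°C.
Linearly onto the Newton scale: 0 + (134.0722 / 100) × (33 - 0) = 44.2°N.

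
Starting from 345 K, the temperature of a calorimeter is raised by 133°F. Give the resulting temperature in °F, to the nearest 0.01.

Initial temperature in Celsius: 345 - 273.15 = 71.8500°C.
The 133°F change is an interval, so only the factor 5/9 applies: +133 × 5/9 = +73.8889°C.
Final Celsius temperature: 71.8500 + 73.8889 = 145.7389°C.
In Fahrenheit: 145.7389 × 1.8 + 32 = 294.33°F.

294.33°F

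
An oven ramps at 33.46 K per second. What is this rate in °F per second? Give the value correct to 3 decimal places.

60.228 °F/second

The quantity depends on a temperature interval, so only the ratio of degree sizes applies; the offset between the scales is irrelevant.
A change of 1 K is a change of 1.8°F, so 33.46 × 1.8 = 60.228.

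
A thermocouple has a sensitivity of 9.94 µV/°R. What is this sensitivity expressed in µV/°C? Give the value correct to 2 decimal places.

17.89 µV/°C

Since only a temperature interval is involved, the additive offset between the scales drops out.
A change of 1°C is a change of 1.8°R, so per °C the value is 9.94 × 1.8 = 17.89.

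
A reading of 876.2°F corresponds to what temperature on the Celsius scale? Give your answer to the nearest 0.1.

469.0°C

In Celsius: (876.2 - 32) × 5/9 = 469.0000°C.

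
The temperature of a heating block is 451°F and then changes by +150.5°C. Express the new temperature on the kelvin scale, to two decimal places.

Initial temperature in Celsius: (451 - 32) × 5/9 = 232.7778°C.
Final Celsius temperature: 232.7778 + 150.5000 = 383.2778°C.
In kelvin: 383.2778 + 273.15 = 656.43 K.

656.43 K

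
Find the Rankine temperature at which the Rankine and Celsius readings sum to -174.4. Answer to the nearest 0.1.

Let R be the Rankine reading. The Celsius reading is C = 5/9·R - 273.15.
Require R + C = -174.4: (14/9)·R - 273.15 = -174.4.
R = (-174.4 + 273.15) / (14/9) = 63.5.

63.5°R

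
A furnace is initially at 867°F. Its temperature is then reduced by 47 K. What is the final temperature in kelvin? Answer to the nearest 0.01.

Initial temperature in Celsius: (867 - 32) × 5/9 = 463.8889°C.
The 47 K change is an interval; Kelvin and Celsius degrees are the same size, so ΔC = -47°C.
Final Celsius temperature: 463.8889 - 47.0000 = 416.8889°C.
In kelvin: 416.8889 + 273.15 = 690.04 K.

690.04 K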